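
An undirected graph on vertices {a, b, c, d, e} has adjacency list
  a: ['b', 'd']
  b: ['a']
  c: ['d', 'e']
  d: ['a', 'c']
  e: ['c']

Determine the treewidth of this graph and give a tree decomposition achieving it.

Each bag holds 2 vertices, so the decomposition has width 1, which upper-bounds the treewidth. Since G has at least one edge (e.g. c–d), it is not an edgeless graph, so tw(G) ≥ 1. Hence tw(G) = 1 exactly.

Treewidth 1.
Bags: B1 = {c, d}  B2 = {c, e}  B3 = {a, d}  B4 = {a, b}
Tree: B1–B2, B1–B3, B3–B4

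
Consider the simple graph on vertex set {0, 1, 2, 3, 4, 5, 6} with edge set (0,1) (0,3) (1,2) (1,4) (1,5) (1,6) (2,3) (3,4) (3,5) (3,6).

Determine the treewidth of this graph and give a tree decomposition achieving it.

Every bag has size at most 3, so the width is 3 − 1 = 2 and tw(G) ≤ 2. The edges 3–4–1–0–3 form a cycle, so G is not a tree and its treewidth is at least 2. Hence tw(G) = 2 exactly.

Treewidth 2.
Bags: B1 = {1, 3, 4}  B2 = {0, 1, 3}  B3 = {1, 3, 5}  B4 = {1, 2, 3}  B5 = {1, 3, 6}
Tree: B1–B2, B2–B3, B3–B4, B4–B5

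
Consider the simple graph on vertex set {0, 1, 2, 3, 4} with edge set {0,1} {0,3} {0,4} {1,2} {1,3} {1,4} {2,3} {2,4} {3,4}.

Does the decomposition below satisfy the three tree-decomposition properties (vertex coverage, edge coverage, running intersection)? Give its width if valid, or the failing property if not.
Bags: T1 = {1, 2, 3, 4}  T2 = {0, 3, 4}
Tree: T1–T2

No — edge (1,0) lies in no bag.

A tree decomposition must satisfy three properties: every vertex lies in some bag; for every edge, both endpoints lie together in some bag; and for every vertex, the bags containing it form a connected subtree. Here edge (1,0) lies in no bag, so the decomposition is invalid.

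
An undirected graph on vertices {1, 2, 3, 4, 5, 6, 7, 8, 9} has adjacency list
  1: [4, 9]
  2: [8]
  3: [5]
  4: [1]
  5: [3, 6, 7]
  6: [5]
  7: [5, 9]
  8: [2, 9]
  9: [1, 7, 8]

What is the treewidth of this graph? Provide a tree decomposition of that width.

Treewidth 1.
One optimal decomposition is:
Bags: B1 = {7, 9}  B2 = {5, 7}  B3 = {1, 9}  B4 = {3, 5}  B5 = {5, 6}  B6 = {8, 9}  B7 = {1, 4}  B8 = {2, 8}
Tree: B1–B2, B1–B3, B2–B4, B2–B5, B3–B6, B3–B7, B6–B8

Every bag has size at most 2, so the width is 2 − 1 = 1 and tw(G) ≤ 1. G has an edge, so its treewidth is at least 1. Hence tw(G) = 1 exactly.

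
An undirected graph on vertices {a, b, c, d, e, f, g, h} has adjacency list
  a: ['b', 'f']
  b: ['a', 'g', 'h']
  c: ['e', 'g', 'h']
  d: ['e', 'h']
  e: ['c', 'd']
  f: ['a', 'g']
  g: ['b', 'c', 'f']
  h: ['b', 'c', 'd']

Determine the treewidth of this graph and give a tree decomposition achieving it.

Treewidth 2.
One such decomposition:
Bags: B1 = {d, e, h}  B2 = {c, e, h}  B3 = {b, c, h}  B4 = {b, c, g}  B5 = {a, b, g}  B6 = {a, f, g}
Tree: B1–B2, B2–B3, B3–B4, B4–B5, B5–B6

Each bag holds 3 vertices, so the decomposition has width 2, which upper-bounds the treewidth. For the lower bound, G contains the cycle d–e–c–h–d, so G is not a forest; only forests have treewidth ≤ 1, hence tw(G) ≥ 2. Combining the bounds, tw(G) = 2.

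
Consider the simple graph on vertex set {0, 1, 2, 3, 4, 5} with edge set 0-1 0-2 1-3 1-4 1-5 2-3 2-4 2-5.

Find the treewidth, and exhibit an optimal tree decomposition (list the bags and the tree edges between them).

Each bag holds 3 vertices, so the decomposition has width 2, which upper-bounds the treewidth. The edges 3–1–0–2–3 form a cycle, so G is not a tree and its treewidth is at least 2. Therefore the treewidth is 2.

Treewidth 2.
Bags: B1 = {1, 2, 3}  B2 = {0, 1, 2}  B3 = {1, 2, 4}  B4 = {1, 2, 5}
Tree: B1–B2, B2–B3, B3–B4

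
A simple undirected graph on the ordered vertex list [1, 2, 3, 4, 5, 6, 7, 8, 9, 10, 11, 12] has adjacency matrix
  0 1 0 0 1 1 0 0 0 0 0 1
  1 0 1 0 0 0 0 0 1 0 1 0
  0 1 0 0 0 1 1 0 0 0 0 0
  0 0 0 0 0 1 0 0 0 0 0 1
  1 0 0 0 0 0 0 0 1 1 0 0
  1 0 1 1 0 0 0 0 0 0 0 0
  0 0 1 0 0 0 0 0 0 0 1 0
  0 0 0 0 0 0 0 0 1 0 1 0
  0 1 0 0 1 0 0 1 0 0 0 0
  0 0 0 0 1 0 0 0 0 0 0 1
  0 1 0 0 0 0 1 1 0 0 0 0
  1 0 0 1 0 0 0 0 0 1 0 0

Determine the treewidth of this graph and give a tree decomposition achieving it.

Treewidth 3.
Bags: B1 = {7, 8, 9, 11}  B2 = {2, 7, 9, 11}  B3 = {2, 3, 7, 9}  B4 = {2, 3, 5, 9}  B5 = {1, 2, 3, 5}  B6 = {1, 3, 5, 6}  B7 = {1, 5, 6, 10}  B8 = {1, 6, 10, 12}  B9 = {4, 6, 10, 12}
Tree: B1–B2, B2–B3, B3–B4, B4–B5, B5–B6, B6–B7, B7–B8, B8–B9

Each bag holds 4 vertices, so the decomposition has width 3, which upper-bounds the treewidth. For the lower bound: the 4 vertex sets {7,8,11}, {9}, {2}, {1,3,5,6} are disjoint, each induces a connected subgraph, and every pair is joined by at least one edge of G. Contracting each set to a single vertex therefore yields K_{4} as a minor, and since treewidth is minor-monotone, tw(G) ≥ tw(K_{4}) = 3. Hence tw(G) = 3 exactly.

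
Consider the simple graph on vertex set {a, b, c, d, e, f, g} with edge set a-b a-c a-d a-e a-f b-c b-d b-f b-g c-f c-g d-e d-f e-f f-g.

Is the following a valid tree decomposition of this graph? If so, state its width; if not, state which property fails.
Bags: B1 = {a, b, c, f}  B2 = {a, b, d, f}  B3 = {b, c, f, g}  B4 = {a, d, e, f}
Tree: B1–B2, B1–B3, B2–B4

Yes; width 3.

Every vertex of G appears in some bag (union = {a, b, c, d, e, f, g}); every edge is covered by a bag; and for each vertex v the set of bags containing v is connected in the bag tree. The decomposition is therefore valid. The largest bag has 4 vertices, so the width is 3.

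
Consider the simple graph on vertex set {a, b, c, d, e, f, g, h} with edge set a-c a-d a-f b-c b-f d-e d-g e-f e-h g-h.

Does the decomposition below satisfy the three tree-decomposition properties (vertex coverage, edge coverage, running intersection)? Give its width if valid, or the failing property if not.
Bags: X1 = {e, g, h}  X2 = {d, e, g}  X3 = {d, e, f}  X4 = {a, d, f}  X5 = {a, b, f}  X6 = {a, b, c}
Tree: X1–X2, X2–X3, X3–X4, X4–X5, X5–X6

Vertex coverage: the bags together contain {a, b, c, d, e, f, g, h}, the full vertex set. Edge coverage: each edge of G has both endpoints in at least one bag. Running intersection: for every vertex, the bags containing it form a connected subtree. All three properties hold, so this is a valid tree decomposition of width max|bag| − 1 = 2, and hence tw(G) ≤ 2.

Yes; width 2.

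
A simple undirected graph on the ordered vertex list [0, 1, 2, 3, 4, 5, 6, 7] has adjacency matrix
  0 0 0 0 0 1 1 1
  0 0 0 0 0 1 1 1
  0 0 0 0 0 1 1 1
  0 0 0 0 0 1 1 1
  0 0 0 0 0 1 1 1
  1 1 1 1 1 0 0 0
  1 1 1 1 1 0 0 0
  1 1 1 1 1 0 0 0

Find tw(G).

A width-3 tree decomposition is:
Bags: B1 = {4, 5, 6, 7}  B2 = {0, 5, 6, 7}  B3 = {3, 5, 6, 7}  B4 = {1, 5, 6, 7}  B5 = {2, 5, 6, 7}
Tree: B1–B2, B2–B3, B3–B4, B4–B5
Every bag has size at most 4, so the width is 4 − 1 = 3 and tw(G) ≤ 3. For the lower bound: the 4 vertex sets {4,6}, {0,5}, {7}, {3} are disjoint, each induces a connected subgraph, and every pair is joined by at least one edge of G. Contracting each set to a single vertex therefore yields K_{4} as a minor, and since treewidth is minor-monotone, tw(G) ≥ tw(K_{4}) = 3. The upper and lower bounds meet at 3, so that is the treewidth.

3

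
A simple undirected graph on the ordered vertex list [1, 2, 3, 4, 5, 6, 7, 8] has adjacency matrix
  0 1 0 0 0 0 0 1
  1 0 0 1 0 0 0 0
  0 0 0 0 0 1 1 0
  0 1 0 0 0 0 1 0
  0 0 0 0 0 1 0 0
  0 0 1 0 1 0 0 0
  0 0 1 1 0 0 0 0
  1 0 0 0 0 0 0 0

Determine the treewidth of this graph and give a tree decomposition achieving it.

Each bag holds 2 vertices, so the decomposition has width 1, which upper-bounds the treewidth. Any graph with an edge has treewidth ≥ 1, and G has the edge 8–1. Therefore the treewidth is 1.

Treewidth 1.
Bags: B1 = {1, 8}  B2 = {1, 2}  B3 = {2, 4}  B4 = {4, 7}  B5 = {3, 7}  B6 = {3, 6}  B7 = {5, 6}
Tree: B1–B2, B2–B3, B3–B4, B4–B5, B5–B6, B6–B7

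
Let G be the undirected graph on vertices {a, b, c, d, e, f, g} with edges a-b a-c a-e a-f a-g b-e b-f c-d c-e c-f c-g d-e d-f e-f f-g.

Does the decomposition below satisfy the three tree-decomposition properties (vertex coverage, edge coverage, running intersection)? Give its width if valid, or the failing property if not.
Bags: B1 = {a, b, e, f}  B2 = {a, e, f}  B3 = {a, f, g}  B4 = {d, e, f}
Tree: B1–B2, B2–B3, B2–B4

No — vertex c appears in no bag.

A tree decomposition must satisfy three properties: every vertex lies in some bag; for every edge, both endpoints lie together in some bag; and for every vertex, the bags containing it form a connected subtree. Here vertex c appears in no bag, so the decomposition is invalid.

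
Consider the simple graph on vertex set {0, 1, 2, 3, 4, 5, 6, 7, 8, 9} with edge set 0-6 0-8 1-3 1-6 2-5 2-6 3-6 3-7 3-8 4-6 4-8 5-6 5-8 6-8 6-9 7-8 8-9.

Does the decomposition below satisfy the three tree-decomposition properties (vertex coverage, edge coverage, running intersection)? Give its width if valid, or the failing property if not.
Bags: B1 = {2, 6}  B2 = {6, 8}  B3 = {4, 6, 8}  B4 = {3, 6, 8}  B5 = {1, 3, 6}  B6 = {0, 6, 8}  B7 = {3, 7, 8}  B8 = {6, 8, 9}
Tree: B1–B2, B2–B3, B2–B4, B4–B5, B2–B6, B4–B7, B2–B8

A tree decomposition must satisfy three properties: every vertex lies in some bag; for every edge, both endpoints lie together in some bag; and for every vertex, the bags containing it form a connected subtree. Here vertex 5 appears in no bag, so the decomposition is invalid.

No — vertex 5 appears in no bag.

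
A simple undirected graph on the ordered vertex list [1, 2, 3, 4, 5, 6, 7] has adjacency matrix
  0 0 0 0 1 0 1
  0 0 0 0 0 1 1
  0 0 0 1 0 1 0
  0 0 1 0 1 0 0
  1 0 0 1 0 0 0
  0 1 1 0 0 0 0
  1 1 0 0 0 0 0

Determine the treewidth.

A width-2 tree decomposition is:
Bags: B1 = {2, 6, 7}  B2 = {3, 6, 7}  B3 = {3, 4, 7}  B4 = {4, 5, 7}  B5 = {1, 5, 7}
Tree: B1–B2, B2–B3, B3–B4, B4–B5
Every bag has size at most 3, so the width is 3 − 1 = 2 and tw(G) ≤ 2. The edges 7–2–6–3–4–5–1–7 form a cycle, so G is not a tree and its treewidth is at least 2. Therefore the treewidth is 2.

2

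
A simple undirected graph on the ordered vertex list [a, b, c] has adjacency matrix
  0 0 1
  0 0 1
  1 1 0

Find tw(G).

1

A width-1 tree decomposition is:
Bags: B1 = {b, c}  B2 = {a, c}
Tree: B1–B2
The largest bag has 2 vertices, giving width 1; this decomposition certifies tw(G) ≤ 1. G has an edge, so its treewidth is at least 1. Combining the bounds, tw(G) = 1.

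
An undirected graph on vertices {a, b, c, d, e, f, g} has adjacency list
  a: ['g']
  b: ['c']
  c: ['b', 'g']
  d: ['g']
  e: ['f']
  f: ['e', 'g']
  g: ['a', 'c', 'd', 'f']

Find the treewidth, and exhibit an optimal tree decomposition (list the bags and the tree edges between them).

Each bag holds 2 vertices, so the decomposition has width 1, which upper-bounds the treewidth. G has an edge, so its treewidth is at least 1. Combining the bounds, tw(G) = 1.

Treewidth 1.
One optimal decomposition is:
Bags: B1 = {f, g}  B2 = {c, g}  B3 = {e, f}  B4 = {a, g}  B5 = {d, g}  B6 = {b, c}
Tree: B1–B2, B1–B3, B1–B4, B2–B5, B2–B6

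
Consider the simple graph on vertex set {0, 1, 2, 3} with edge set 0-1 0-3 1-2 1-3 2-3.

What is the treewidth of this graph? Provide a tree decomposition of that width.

Treewidth 2.
Bags: B1 = {0, 1, 3}  B2 = {1, 2, 3}
Tree: B1–B2

Each bag holds 3 vertices, so the decomposition has width 2, which upper-bounds the treewidth. Conversely, {0, 1, 3} is a clique of size 3, and the vertices of any clique must share a bag in every tree decomposition; so some bag has ≥ 3 vertices and tw(G) ≥ 2. Hence tw(G) = 2 exactly.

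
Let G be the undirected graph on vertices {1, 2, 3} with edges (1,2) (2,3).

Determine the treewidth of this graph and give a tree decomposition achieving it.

Treewidth 1.
One optimal decomposition is:
Bags: B1 = {2, 3}  B2 = {1, 2}
Tree: B1–B2

Each bag holds 2 vertices, so the decomposition has width 1, which upper-bounds the treewidth. Since G has at least one edge (e.g. 2–3), it is not an edgeless graph, so tw(G) ≥ 1. Combining the bounds, tw(G) = 1.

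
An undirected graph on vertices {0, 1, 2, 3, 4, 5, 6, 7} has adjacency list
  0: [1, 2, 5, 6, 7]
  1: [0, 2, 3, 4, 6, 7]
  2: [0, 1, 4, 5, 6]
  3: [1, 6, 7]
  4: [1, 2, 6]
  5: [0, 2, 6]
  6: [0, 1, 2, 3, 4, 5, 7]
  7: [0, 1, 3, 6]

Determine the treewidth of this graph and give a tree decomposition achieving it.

Each bag holds 4 vertices, so the decomposition has width 3, which upper-bounds the treewidth. For the lower bound, the 4 vertices {0, 1, 2, 6} are pairwise adjacent, and any tree decomposition puts a clique entirely inside one bag — forcing width ≥ 3. Combining the bounds, tw(G) = 3.

Treewidth 3.
One such decomposition:
Bags: B1 = {0, 1, 2, 6}  B2 = {0, 1, 6, 7}  B3 = {1, 2, 4, 6}  B4 = {0, 2, 5, 6}  B5 = {1, 3, 6, 7}
Tree: B1–B2, B1–B3, B1–B4, B2–B5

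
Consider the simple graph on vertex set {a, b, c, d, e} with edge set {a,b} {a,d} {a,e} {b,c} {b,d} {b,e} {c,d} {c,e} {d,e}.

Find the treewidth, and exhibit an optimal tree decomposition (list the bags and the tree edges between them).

Each bag holds 4 vertices, so the decomposition has width 3, which upper-bounds the treewidth. For the lower bound, the 4 vertices {b, c, d, e} are pairwise adjacent, and any tree decomposition puts a clique entirely inside one bag — forcing width ≥ 3. Hence tw(G) = 3 exactly.

Treewidth 3.
Bags: B1 = {b, c, d, e}  B2 = {a, b, d, e}
Tree: B1–B2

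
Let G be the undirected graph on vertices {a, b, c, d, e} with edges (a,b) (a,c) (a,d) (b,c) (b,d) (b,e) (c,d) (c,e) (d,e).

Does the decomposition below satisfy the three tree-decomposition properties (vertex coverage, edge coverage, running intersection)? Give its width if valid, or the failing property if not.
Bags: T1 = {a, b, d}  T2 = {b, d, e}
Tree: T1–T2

A tree decomposition must satisfy three properties: every vertex lies in some bag; for every edge, both endpoints lie together in some bag; and for every vertex, the bags containing it form a connected subtree. Here vertex c appears in no bag, so the decomposition is invalid.

No — vertex c appears in no bag.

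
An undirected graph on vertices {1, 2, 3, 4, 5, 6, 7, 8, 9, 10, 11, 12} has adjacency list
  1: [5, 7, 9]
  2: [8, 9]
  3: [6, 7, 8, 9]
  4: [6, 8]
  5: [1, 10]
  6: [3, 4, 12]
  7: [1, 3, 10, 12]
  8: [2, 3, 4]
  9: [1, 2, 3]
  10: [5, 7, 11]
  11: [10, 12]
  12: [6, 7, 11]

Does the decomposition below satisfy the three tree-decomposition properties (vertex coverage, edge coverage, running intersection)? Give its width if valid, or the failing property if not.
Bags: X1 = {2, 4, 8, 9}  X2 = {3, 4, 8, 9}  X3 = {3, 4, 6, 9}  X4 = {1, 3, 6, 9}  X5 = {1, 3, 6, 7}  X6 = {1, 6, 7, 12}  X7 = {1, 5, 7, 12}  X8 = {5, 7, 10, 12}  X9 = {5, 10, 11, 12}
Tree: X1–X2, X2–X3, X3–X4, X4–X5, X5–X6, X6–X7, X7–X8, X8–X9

Every vertex of G appears in some bag (union = {1, 2, 3, 4, 5, 6, 7, 8, 9, 10, 11, 12}); every edge is covered by a bag; and for each vertex v the set of bags containing v is connected in the bag tree. The decomposition is therefore valid. The largest bag has 4 vertices, so the width is 3.

Yes; width 3.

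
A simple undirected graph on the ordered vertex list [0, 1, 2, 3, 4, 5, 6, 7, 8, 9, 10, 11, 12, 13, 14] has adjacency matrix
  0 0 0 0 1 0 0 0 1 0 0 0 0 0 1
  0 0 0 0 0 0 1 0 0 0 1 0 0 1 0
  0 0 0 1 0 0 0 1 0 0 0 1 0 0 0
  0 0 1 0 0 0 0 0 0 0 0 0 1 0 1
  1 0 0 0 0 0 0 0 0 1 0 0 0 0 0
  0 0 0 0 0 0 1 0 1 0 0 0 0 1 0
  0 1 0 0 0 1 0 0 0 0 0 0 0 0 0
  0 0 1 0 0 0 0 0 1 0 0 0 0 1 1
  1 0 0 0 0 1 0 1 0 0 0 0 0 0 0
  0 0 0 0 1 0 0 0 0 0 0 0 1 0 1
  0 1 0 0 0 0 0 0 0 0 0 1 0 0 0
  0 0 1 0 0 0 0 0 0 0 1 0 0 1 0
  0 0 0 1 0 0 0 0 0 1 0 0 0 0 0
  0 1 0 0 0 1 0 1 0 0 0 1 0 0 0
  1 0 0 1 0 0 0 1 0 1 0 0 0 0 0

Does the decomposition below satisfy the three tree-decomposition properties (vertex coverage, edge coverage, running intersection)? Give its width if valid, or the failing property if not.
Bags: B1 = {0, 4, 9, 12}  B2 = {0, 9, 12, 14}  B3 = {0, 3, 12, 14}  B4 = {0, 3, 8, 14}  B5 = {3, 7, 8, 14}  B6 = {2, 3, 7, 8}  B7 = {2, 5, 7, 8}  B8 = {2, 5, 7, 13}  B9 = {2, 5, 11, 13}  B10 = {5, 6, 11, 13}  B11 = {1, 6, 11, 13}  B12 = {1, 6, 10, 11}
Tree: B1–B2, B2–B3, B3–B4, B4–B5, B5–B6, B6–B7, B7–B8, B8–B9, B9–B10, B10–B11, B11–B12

Vertex coverage: the bags together contain {0, 1, 2, 3, 4, 5, 6, 7, 8, 9, 10, 11, 12, 13, 14}, the full vertex set. Edge coverage: each edge of G has both endpoints in at least one bag. Running intersection: for every vertex, the bags containing it form a connected subtree. All three properties hold, so this is a valid tree decomposition of width max|bag| − 1 = 3, and hence tw(G) ≤ 3.

Yes; width 3.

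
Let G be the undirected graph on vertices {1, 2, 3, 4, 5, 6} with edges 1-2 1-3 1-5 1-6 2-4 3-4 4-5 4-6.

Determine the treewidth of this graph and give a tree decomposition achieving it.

Every bag has size at most 3, so the width is 3 − 1 = 2 and tw(G) ≤ 2. For the lower bound, G contains the cycle 3–4–2–1–3, so G is not a forest; only forests have treewidth ≤ 1, hence tw(G) ≥ 2. Hence tw(G) = 2 exactly.

Treewidth 2.
One such decomposition:
Bags: B1 = {1, 3, 4}  B2 = {1, 2, 4}  B3 = {1, 4, 6}  B4 = {1, 4, 5}
Tree: B1–B2, B2–B3, B3–B4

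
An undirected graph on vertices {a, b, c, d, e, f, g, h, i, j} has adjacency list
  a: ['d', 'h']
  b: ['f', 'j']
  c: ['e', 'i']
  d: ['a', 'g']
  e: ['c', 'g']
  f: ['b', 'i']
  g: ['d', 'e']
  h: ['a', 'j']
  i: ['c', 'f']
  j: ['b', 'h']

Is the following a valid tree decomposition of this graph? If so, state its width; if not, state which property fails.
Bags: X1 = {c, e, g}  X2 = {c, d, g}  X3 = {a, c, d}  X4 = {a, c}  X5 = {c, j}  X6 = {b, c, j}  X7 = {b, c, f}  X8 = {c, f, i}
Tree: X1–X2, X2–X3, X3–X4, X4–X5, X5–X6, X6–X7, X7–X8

No — vertex h appears in no bag.

A tree decomposition must satisfy three properties: every vertex lies in some bag; for every edge, both endpoints lie together in some bag; and for every vertex, the bags containing it form a connected subtree. Here vertex h appears in no bag, so the decomposition is invalid.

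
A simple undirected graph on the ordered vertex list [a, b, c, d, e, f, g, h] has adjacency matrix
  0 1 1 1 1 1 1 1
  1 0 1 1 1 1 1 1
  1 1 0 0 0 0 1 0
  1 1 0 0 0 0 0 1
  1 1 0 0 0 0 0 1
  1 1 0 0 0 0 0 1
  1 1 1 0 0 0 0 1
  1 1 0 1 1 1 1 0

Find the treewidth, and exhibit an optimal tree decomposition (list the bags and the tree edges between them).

Treewidth 3.
Bags: B1 = {a, b, g, h}  B2 = {a, b, f, h}  B3 = {a, b, e, h}  B4 = {a, b, d, h}  B5 = {a, b, c, g}
Tree: B1–B2, B1–B3, B2–B4, B1–B5

Every bag has size at most 4, so the width is 4 − 1 = 3 and tw(G) ≤ 3. On the other hand G contains the 4-clique {a, b, d, h}. A clique must lie in a single bag of any decomposition, so no decomposition can have width below 3. The upper and lower bounds meet at 3, so that is the treewidth.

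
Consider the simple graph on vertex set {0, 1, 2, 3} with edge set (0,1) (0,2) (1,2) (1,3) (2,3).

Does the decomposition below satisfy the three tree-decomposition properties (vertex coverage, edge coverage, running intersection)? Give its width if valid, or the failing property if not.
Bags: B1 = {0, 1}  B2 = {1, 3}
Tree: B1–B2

No — vertex 2 appears in no bag.

A tree decomposition must satisfy three properties: every vertex lies in some bag; for every edge, both endpoints lie together in some bag; and for every vertex, the bags containing it form a connected subtree. Here vertex 2 appears in no bag, so the decomposition is invalid.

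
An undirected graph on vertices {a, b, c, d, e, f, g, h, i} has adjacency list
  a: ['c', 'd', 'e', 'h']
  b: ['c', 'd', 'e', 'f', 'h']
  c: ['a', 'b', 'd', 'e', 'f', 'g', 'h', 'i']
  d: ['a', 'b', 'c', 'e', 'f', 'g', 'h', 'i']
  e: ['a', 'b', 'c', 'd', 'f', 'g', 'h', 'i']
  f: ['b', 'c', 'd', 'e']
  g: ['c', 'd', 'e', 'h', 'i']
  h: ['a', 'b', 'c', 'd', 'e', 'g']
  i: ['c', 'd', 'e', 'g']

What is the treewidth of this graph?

A width-4 tree decomposition is:
Bags: B1 = {a, c, d, e, h}  B2 = {c, d, e, g, h}  B3 = {c, d, e, g, i}  B4 = {b, c, d, e, h}  B5 = {b, c, d, e, f}
Tree: B1–B2, B2–B3, B2–B4, B4–B5
Each bag holds 5 vertices, so the decomposition has width 4, which upper-bounds the treewidth. Conversely, {c, d, e, g, h} is a clique of size 5, and the vertices of any clique must share a bag in every tree decomposition; so some bag has ≥ 5 vertices and tw(G) ≥ 4. The upper and lower bounds meet at 4, so that is the treewidth.

4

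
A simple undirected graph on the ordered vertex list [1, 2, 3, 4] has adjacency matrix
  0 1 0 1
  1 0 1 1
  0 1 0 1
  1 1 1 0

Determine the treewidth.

A width-2 tree decomposition is:
Bags: B1 = {1, 2, 4}  B2 = {2, 3, 4}
Tree: B1–B2
The largest bag has 3 vertices, giving width 2; this decomposition certifies tw(G) ≤ 2. For the lower bound, the 3 vertices {1, 2, 4} are pairwise adjacent, and any tree decomposition puts a clique entirely inside one bag — forcing width ≥ 2. Combining the bounds, tw(G) = 2.

2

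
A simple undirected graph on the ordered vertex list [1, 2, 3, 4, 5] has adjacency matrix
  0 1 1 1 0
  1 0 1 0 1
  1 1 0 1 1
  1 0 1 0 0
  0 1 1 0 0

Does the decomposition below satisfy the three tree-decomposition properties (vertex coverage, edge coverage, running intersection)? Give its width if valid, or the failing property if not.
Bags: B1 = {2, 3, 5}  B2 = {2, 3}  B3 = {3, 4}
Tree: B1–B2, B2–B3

A tree decomposition must satisfy three properties: every vertex lies in some bag; for every edge, both endpoints lie together in some bag; and for every vertex, the bags containing it form a connected subtree. Here vertex 1 appears in no bag, so the decomposition is invalid.

No — vertex 1 appears in no bag.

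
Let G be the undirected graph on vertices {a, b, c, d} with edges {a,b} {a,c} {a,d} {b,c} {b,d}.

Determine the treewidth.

A width-2 tree decomposition is:
Bags: B1 = {a, b, c}  B2 = {a, b, d}
Tree: B1–B2
Every bag has size at most 3, so the width is 3 − 1 = 2 and tw(G) ≤ 2. For the lower bound, the 3 vertices {a, b, d} are pairwise adjacent, and any tree decomposition puts a clique entirely inside one bag — forcing width ≥ 2. Combining the bounds, tw(G) = 2.

2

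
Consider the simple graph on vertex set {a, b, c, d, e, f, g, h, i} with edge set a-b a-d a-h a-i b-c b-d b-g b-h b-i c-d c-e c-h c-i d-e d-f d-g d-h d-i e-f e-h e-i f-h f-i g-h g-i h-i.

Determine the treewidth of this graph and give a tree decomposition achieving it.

Treewidth 4.
One optimal decomposition is:
Bags: B1 = {b, d, g, h, i}  B2 = {a, b, d, h, i}  B3 = {b, c, d, h, i}  B4 = {c, d, e, h, i}  B5 = {d, e, f, h, i}
Tree: B1–B2, B1–B3, B3–B4, B4–B5

Each bag holds 5 vertices, so the decomposition has width 4, which upper-bounds the treewidth. Conversely, {c, d, e, h, i} is a clique of size 5, and the vertices of any clique must share a bag in every tree decomposition; so some bag has ≥ 5 vertices and tw(G) ≥ 4. Therefore the treewidth is 4.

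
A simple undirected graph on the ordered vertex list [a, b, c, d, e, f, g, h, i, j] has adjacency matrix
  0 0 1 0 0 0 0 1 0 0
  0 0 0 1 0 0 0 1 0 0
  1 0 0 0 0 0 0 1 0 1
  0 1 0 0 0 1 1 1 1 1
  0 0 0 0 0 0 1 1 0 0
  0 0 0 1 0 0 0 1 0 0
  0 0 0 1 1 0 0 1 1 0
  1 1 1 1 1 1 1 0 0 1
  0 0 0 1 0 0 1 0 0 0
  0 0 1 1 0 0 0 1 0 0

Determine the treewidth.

A width-2 tree decomposition is:
Bags: B1 = {d, h, j}  B2 = {d, g, h}  B3 = {c, h, j}  B4 = {a, c, h}  B5 = {e, g, h}  B6 = {b, d, h}  B7 = {d, g, i}  B8 = {d, f, h}
Tree: B1–B2, B1–B3, B3–B4, B2–B5, B1–B6, B2–B7, B6–B8
Every bag has size at most 3, so the width is 3 − 1 = 2 and tw(G) ≤ 2. Conversely, {d, g, h} is a clique of size 3, and the vertices of any clique must share a bag in every tree decomposition; so some bag has ≥ 3 vertices and tw(G) ≥ 2. Therefore the treewidth is 2.

2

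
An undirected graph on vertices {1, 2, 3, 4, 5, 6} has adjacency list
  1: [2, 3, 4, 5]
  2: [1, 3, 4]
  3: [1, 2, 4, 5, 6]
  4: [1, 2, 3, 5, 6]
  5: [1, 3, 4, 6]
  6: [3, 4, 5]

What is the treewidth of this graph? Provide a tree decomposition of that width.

The largest bag has 4 vertices, giving width 3; this decomposition certifies tw(G) ≤ 3. For the lower bound, the 4 vertices {1, 2, 3, 4} are pairwise adjacent, and any tree decomposition puts a clique entirely inside one bag — forcing width ≥ 3. Combining the bounds, tw(G) = 3.

Treewidth 3.
One such decomposition:
Bags: B1 = {1, 2, 3, 4}  B2 = {1, 3, 4, 5}  B3 = {3, 4, 5, 6}
Tree: B1–B2, B2–B3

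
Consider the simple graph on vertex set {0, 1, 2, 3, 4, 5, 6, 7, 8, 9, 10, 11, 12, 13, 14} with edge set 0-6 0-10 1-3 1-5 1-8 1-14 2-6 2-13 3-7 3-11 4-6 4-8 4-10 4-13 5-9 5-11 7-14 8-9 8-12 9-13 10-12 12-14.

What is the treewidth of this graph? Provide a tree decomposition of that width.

Treewidth 3.
One such decomposition:
Bags: B1 = {0, 2, 6, 10}  B2 = {2, 4, 6, 10}  B3 = {2, 4, 10, 13}  B4 = {4, 10, 12, 13}  B5 = {4, 8, 12, 13}  B6 = {8, 9, 12, 13}  B7 = {8, 9, 12, 14}  B8 = {1, 8, 9, 14}  B9 = {1, 5, 9, 14}  B10 = {1, 5, 7, 14}  B11 = {1, 3, 5, 7}  B12 = {3, 5, 7, 11}
Tree: B1–B2, B2–B3, B3–B4, B4–B5, B5–B6, B6–B7, B7–B8, B8–B9, B9–B10, B10–B11, B11–B12

The largest bag has 4 vertices, giving width 3; this decomposition certifies tw(G) ≤ 3. For the lower bound: the 4 vertex sets {0,2,6}, {10}, {4}, {8,9,12,13} are disjoint, each induces a connected subgraph, and every pair is joined by at least one edge of G. Contracting each set to a single vertex therefore yields K_{4} as a minor, and since treewidth is minor-monotone, tw(G) ≥ tw(K_{4}) = 3. Combining the bounds, tw(G) = 3.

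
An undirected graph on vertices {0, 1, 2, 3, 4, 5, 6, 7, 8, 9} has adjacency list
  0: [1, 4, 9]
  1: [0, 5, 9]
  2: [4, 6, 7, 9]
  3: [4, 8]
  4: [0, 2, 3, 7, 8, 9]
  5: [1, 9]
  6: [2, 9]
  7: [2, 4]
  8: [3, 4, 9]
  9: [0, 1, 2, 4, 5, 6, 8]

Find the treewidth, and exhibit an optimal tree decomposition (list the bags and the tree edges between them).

Each bag holds 3 vertices, so the decomposition has width 2, which upper-bounds the treewidth. For the lower bound, the 3 vertices {0, 1, 9} are pairwise adjacent, and any tree decomposition puts a clique entirely inside one bag — forcing width ≥ 2. Therefore the treewidth is 2.

Treewidth 2.
Bags: B1 = {2, 4, 9}  B2 = {2, 6, 9}  B3 = {2, 4, 7}  B4 = {0, 4, 9}  B5 = {0, 1, 9}  B6 = {4, 8, 9}  B7 = {1, 5, 9}  B8 = {3, 4, 8}
Tree: B1–B2, B1–B3, B1–B4, B4–B5, B4–B6, B5–B7, B6–B8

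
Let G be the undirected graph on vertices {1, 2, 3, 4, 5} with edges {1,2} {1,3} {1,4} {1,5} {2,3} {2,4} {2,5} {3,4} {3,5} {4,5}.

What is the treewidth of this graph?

4

A width-4 tree decomposition is:
Bags: B1 = {1, 2, 3, 4, 5}
Tree: (single bag)
With just one bag of size 5, the width is 5 − 1 = 4, so tw(G) ≤ 4. On the other hand G contains the 5-clique {1, 2, 3, 4, 5}. A clique must lie in a single bag of any decomposition, so no decomposition can have width below 4. The upper and lower bounds meet at 4, so that is the treewidth.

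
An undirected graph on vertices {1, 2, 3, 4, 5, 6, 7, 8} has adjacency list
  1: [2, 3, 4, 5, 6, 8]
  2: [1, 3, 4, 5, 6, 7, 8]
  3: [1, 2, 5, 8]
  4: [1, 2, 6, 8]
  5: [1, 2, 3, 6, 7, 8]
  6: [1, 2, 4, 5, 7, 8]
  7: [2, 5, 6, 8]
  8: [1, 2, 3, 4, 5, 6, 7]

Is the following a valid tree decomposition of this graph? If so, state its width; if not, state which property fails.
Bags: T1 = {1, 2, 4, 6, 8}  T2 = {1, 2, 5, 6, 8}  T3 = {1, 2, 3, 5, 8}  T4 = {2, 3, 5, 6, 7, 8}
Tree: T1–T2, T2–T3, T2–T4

A tree decomposition must satisfy three properties: every vertex lies in some bag; for every edge, both endpoints lie together in some bag; and for every vertex, the bags containing it form a connected subtree. Here bags containing vertex 3 are not connected in the tree, so the decomposition is invalid.

No — bags containing vertex 3 are not connected in the tree.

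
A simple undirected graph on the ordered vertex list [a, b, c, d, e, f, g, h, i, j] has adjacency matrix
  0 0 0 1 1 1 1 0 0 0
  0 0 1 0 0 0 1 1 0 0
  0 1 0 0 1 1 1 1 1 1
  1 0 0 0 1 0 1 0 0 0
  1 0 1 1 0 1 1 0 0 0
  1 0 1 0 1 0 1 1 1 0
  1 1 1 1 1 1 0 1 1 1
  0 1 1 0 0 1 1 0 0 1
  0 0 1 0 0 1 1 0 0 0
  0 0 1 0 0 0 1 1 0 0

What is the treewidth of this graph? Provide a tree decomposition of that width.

Every bag has size at most 4, so the width is 4 − 1 = 3 and tw(G) ≤ 3. Conversely, {a, d, e, g} is a clique of size 4, and the vertices of any clique must share a bag in every tree decomposition; so some bag has ≥ 4 vertices and tw(G) ≥ 3. Combining the bounds, tw(G) = 3.

Treewidth 3.
One optimal decomposition is:
Bags: B1 = {c, f, g, h}  B2 = {c, e, f, g}  B3 = {a, e, f, g}  B4 = {b, c, g, h}  B5 = {c, f, g, i}  B6 = {c, g, h, j}  B7 = {a, d, e, g}
Tree: B1–B2, B2–B3, B1–B4, B1–B5, B1–B6, B3–B7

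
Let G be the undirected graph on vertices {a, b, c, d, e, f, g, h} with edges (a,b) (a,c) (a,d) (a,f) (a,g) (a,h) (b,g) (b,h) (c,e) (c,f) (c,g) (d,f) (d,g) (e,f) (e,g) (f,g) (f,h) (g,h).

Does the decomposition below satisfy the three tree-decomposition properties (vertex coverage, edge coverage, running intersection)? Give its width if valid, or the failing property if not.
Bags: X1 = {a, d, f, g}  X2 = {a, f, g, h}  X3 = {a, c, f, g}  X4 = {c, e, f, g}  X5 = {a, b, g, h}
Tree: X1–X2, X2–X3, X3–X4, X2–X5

Yes; width 3.

Checking the three conditions: (i) the bags cover all of {a, b, c, d, e, f, g, h}; (ii) for each edge, some bag contains both endpoints; (iii) the bags containing any fixed vertex form a subtree. All hold, so the decomposition is valid with width 4 − 1 = 3.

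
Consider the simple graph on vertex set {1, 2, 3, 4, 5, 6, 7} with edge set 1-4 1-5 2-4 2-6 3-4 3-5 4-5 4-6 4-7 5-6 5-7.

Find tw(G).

2

A width-2 tree decomposition is:
Bags: B1 = {4, 5, 7}  B2 = {4, 5, 6}  B3 = {2, 4, 6}  B4 = {1, 4, 5}  B5 = {3, 4, 5}
Tree: B1–B2, B2–B3, B1–B4, B2–B5
Each bag holds 3 vertices, so the decomposition has width 2, which upper-bounds the treewidth. On the other hand G contains the 3-clique {2, 4, 6}. A clique must lie in a single bag of any decomposition, so no decomposition can have width below 2. Hence tw(G) = 2 exactly.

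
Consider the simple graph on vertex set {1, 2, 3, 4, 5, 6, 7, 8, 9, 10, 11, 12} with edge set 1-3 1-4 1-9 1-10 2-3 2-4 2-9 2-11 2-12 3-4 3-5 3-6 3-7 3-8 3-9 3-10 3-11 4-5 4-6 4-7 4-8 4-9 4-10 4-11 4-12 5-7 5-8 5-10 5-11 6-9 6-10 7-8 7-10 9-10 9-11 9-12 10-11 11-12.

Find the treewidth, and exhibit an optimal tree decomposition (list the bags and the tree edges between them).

Treewidth 4.
One optimal decomposition is:
Bags: B1 = {3, 4, 9, 10, 11}  B2 = {3, 4, 6, 9, 10}  B3 = {3, 4, 5, 10, 11}  B4 = {3, 4, 5, 7, 10}  B5 = {1, 3, 4, 9, 10}  B6 = {3, 4, 5, 7, 8}  B7 = {2, 3, 4, 9, 11}  B8 = {2, 4, 9, 11, 12}
Tree: B1–B2, B1–B3, B3–B4, B2–B5, B4–B6, B1–B7, B7–B8

Each bag holds 5 vertices, so the decomposition has width 4, which upper-bounds the treewidth. On the other hand G contains the 5-clique {3, 4, 5, 7, 8}. A clique must lie in a single bag of any decomposition, so no decomposition can have width below 4. Therefore the treewidth is 4.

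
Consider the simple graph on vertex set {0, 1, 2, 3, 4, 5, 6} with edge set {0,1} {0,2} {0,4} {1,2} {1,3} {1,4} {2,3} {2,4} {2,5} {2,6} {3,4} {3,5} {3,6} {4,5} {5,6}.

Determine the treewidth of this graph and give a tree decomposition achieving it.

Each bag holds 4 vertices, so the decomposition has width 3, which upper-bounds the treewidth. For the lower bound, the 4 vertices {0, 1, 2, 4} are pairwise adjacent, and any tree decomposition puts a clique entirely inside one bag — forcing width ≥ 3. Hence tw(G) = 3 exactly.

Treewidth 3.
Bags: B1 = {2, 3, 4, 5}  B2 = {2, 3, 5, 6}  B3 = {1, 2, 3, 4}  B4 = {0, 1, 2, 4}
Tree: B1–B2, B1–B3, B3–B4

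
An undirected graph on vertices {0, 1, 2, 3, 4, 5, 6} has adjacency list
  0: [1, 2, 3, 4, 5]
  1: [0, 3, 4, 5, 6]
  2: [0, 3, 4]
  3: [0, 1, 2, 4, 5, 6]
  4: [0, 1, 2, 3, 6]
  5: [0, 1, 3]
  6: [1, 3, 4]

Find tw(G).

A width-3 tree decomposition is:
Bags: B1 = {0, 1, 3, 4}  B2 = {1, 3, 4, 6}  B3 = {0, 2, 3, 4}  B4 = {0, 1, 3, 5}
Tree: B1–B2, B1–B3, B1–B4
Every bag has size at most 4, so the width is 4 − 1 = 3 and tw(G) ≤ 3. For the lower bound, the 4 vertices {0, 1, 3, 4} are pairwise adjacent, and any tree decomposition puts a clique entirely inside one bag — forcing width ≥ 3. The upper and lower bounds meet at 3, so that is the treewidth.

3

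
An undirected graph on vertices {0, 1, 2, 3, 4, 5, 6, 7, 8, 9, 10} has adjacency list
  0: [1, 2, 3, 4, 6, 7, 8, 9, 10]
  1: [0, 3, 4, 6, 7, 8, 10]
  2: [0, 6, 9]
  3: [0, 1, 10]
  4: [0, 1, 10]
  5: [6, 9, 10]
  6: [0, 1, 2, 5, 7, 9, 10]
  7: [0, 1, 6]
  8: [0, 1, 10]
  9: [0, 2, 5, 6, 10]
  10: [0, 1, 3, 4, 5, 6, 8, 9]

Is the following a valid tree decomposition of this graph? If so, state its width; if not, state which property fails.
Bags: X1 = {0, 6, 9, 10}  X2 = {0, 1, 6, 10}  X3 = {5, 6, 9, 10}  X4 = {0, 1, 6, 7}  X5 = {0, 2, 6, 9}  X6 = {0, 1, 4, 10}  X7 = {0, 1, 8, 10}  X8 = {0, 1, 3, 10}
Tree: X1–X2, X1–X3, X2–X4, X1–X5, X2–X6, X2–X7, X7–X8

Vertex coverage: the bags together contain {0, 1, 2, 3, 4, 5, 6, 7, 8, 9, 10}, the full vertex set. Edge coverage: each edge of G has both endpoints in at least one bag. Running intersection: for every vertex, the bags containing it form a connected subtree. All three properties hold, so this is a valid tree decomposition of width max|bag| − 1 = 3, and hence tw(G) ≤ 3.

Yes; width 3.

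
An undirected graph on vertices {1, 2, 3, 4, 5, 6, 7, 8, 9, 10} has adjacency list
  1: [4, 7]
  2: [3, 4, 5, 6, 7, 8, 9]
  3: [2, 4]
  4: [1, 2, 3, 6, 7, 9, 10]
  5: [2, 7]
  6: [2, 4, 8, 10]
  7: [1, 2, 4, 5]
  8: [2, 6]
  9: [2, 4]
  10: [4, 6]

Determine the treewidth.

A width-2 tree decomposition is:
Bags: B1 = {2, 3, 4}  B2 = {2, 4, 9}  B3 = {2, 4, 7}  B4 = {2, 4, 6}  B5 = {4, 6, 10}  B6 = {2, 5, 7}  B7 = {1, 4, 7}  B8 = {2, 6, 8}
Tree: B1–B2, B2–B3, B1–B4, B4–B5, B3–B6, B3–B7, B4–B8
Each bag holds 3 vertices, so the decomposition has width 2, which upper-bounds the treewidth. Conversely, {1, 4, 7} is a clique of size 3, and the vertices of any clique must share a bag in every tree decomposition; so some bag has ≥ 3 vertices and tw(G) ≥ 2. The upper and lower bounds meet at 2, so that is the treewidth.

2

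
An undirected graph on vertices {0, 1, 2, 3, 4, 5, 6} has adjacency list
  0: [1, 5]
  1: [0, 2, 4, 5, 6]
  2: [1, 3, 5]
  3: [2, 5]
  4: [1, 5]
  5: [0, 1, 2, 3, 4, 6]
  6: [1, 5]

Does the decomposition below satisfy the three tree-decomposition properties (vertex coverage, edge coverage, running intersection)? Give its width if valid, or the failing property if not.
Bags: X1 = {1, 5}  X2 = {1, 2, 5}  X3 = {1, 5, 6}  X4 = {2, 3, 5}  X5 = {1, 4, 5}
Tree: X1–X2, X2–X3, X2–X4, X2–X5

A tree decomposition must satisfy three properties: every vertex lies in some bag; for every edge, both endpoints lie together in some bag; and for every vertex, the bags containing it form a connected subtree. Here vertex 0 appears in no bag, so the decomposition is invalid.

No — vertex 0 appears in no bag.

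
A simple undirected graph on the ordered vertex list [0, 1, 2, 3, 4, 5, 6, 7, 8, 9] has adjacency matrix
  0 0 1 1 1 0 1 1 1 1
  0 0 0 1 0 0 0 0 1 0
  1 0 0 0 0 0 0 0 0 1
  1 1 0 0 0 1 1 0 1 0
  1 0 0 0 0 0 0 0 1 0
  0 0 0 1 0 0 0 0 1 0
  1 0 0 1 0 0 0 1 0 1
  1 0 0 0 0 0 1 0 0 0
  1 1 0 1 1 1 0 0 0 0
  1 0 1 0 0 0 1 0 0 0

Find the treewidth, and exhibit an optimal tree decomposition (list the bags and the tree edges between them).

Treewidth 2.
Bags: B1 = {0, 3, 8}  B2 = {0, 3, 6}  B3 = {0, 6, 9}  B4 = {0, 6, 7}  B5 = {1, 3, 8}  B6 = {0, 4, 8}  B7 = {0, 2, 9}  B8 = {3, 5, 8}
Tree: B1–B2, B2–B3, B2–B4, B1–B5, B1–B6, B3–B7, B5–B8

Every bag has size at most 3, so the width is 3 − 1 = 2 and tw(G) ≤ 2. On the other hand G contains the 3-clique {0, 3, 8}. A clique must lie in a single bag of any decomposition, so no decomposition can have width below 2. Hence tw(G) = 2 exactly.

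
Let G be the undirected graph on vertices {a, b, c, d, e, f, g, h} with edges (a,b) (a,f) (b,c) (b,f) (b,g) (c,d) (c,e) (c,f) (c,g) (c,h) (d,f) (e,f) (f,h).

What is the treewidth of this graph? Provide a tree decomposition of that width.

Every bag has size at most 3, so the width is 3 − 1 = 2 and tw(G) ≤ 2. Conversely, {b, c, g} is a clique of size 3, and the vertices of any clique must share a bag in every tree decomposition; so some bag has ≥ 3 vertices and tw(G) ≥ 2. Hence tw(G) = 2 exactly.

Treewidth 2.
One such decomposition:
Bags: B1 = {b, c, f}  B2 = {c, e, f}  B3 = {b, c, g}  B4 = {c, f, h}  B5 = {a, b, f}  B6 = {c, d, f}
Tree: B1–B2, B1–B3, B1–B4, B1–B5, B1–B6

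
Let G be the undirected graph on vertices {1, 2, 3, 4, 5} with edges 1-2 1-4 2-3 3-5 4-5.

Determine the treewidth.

2

A width-2 tree decomposition is:
Bags: B1 = {2, 3, 5}  B2 = {1, 2, 5}  B3 = {1, 4, 5}
Tree: B1–B2, B2–B3
Every bag has size at most 3, so the width is 3 − 1 = 2 and tw(G) ≤ 2. For the lower bound, G contains the cycle 5–3–2–1–4–5, so G is not a forest; only forests have treewidth ≤ 1, hence tw(G) ≥ 2. Hence tw(G) = 2 exactly.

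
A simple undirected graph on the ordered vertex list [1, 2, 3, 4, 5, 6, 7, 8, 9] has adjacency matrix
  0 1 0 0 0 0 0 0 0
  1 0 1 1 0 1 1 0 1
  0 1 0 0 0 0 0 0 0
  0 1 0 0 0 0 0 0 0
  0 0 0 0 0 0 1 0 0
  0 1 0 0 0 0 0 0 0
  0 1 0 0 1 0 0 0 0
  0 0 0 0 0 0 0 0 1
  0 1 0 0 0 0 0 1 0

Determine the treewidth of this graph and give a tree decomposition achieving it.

The largest bag has 2 vertices, giving width 1; this decomposition certifies tw(G) ≤ 1. Since G has at least one edge (e.g. 7–2), it is not an edgeless graph, so tw(G) ≥ 1. Therefore the treewidth is 1.

Treewidth 1.
Bags: B1 = {2, 7}  B2 = {1, 2}  B3 = {2, 4}  B4 = {5, 7}  B5 = {2, 3}  B6 = {2, 9}  B7 = {2, 6}  B8 = {8, 9}
Tree: B1–B2, B2–B3, B1–B4, B2–B5, B2–B6, B3–B7, B6–B8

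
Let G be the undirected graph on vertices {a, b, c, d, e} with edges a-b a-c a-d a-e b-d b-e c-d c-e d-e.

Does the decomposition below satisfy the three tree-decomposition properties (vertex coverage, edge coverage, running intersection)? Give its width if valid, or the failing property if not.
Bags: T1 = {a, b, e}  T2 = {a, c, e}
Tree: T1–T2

No — vertex d appears in no bag.

A tree decomposition must satisfy three properties: every vertex lies in some bag; for every edge, both endpoints lie together in some bag; and for every vertex, the bags containing it form a connected subtree. Here vertex d appears in no bag, so the decomposition is invalid.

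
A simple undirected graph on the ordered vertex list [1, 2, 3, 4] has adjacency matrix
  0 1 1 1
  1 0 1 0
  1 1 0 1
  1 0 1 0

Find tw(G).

A width-2 tree decomposition is:
Bags: B1 = {1, 3, 4}  B2 = {1, 2, 3}
Tree: B1–B2
Each bag holds 3 vertices, so the decomposition has width 2, which upper-bounds the treewidth. For the lower bound, the 3 vertices {1, 2, 3} are pairwise adjacent, and any tree decomposition puts a clique entirely inside one bag — forcing width ≥ 2. Therefore the treewidth is 2.

2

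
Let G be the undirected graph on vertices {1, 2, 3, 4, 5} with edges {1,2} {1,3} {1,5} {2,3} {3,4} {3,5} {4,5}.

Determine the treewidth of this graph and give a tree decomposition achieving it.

Treewidth 2.
Bags: B1 = {3, 4, 5}  B2 = {1, 3, 5}  B3 = {1, 2, 3}
Tree: B1–B2, B2–B3

Every bag has size at most 3, so the width is 3 − 1 = 2 and tw(G) ≤ 2. Conversely, {1, 2, 3} is a clique of size 3, and the vertices of any clique must share a bag in every tree decomposition; so some bag has ≥ 3 vertices and tw(G) ≥ 2. Combining the bounds, tw(G) = 2.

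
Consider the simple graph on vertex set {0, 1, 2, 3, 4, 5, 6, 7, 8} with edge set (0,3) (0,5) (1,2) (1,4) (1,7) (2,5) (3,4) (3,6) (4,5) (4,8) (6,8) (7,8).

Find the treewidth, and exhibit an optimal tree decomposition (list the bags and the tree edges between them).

The largest bag has 4 vertices, giving width 3; this decomposition certifies tw(G) ≤ 3. For the lower bound: the 4 vertex sets {0,2,5}, {1}, {4}, {3,6,7,8} are disjoint, each induces a connected subgraph, and every pair is joined by at least one edge of G. Contracting each set to a single vertex therefore yields K_{4} as a minor, and since treewidth is minor-monotone, tw(G) ≥ tw(K_{4}) = 3. The upper and lower bounds meet at 3, so that is the treewidth.

Treewidth 3.
Bags: B1 = {0, 1, 2, 5}  B2 = {0, 1, 4, 5}  B3 = {0, 1, 3, 4}  B4 = {1, 3, 4, 7}  B5 = {3, 4, 7, 8}  B6 = {3, 6, 7, 8}
Tree: B1–B2, B2–B3, B3–B4, B4–B5, B5–B6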